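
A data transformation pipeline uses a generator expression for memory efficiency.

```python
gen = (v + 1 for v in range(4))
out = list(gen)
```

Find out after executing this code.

Step 1: For each v in range(4), compute v+1:
  v=0: 0+1 = 1
  v=1: 1+1 = 2
  v=2: 2+1 = 3
  v=3: 3+1 = 4
Therefore out = [1, 2, 3, 4].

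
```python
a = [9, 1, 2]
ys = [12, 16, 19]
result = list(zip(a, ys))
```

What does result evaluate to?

Step 1: zip pairs elements at same index:
  Index 0: (9, 12)
  Index 1: (1, 16)
  Index 2: (2, 19)
Therefore result = [(9, 12), (1, 16), (2, 19)].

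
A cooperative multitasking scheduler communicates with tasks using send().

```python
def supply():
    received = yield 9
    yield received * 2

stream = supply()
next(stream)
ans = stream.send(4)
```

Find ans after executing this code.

Step 1: next(stream) advances to first yield, producing 9.
Step 2: send(4) resumes, received = 4.
Step 3: yield received * 2 = 4 * 2 = 8.
Therefore ans = 8.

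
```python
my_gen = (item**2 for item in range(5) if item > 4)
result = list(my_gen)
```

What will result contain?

Step 1: For range(5), keep item > 4, then square:
  item=0: 0 <= 4, excluded
  item=1: 1 <= 4, excluded
  item=2: 2 <= 4, excluded
  item=3: 3 <= 4, excluded
  item=4: 4 <= 4, excluded
Therefore result = [].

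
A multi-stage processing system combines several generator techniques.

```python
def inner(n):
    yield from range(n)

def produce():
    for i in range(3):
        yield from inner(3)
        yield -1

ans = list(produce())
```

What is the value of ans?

Step 1: For each i in range(3):
  i=0: yield from inner(3) -> [0, 1, 2], then yield -1
  i=1: yield from inner(3) -> [0, 1, 2], then yield -1
  i=2: yield from inner(3) -> [0, 1, 2], then yield -1
Therefore ans = [0, 1, 2, -1, 0, 1, 2, -1, 0, 1, 2, -1].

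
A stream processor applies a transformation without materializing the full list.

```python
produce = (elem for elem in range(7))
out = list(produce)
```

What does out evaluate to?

Step 1: Generator expression iterates range(7): [0, 1, 2, 3, 4, 5, 6].
Step 2: list() collects all values.
Therefore out = [0, 1, 2, 3, 4, 5, 6].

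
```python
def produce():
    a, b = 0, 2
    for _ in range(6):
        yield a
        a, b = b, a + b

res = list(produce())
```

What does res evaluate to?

Step 1: Fibonacci-like sequence starting with a=0, b=2:
  Iteration 1: yield a=0, then a,b = 2,2
  Iteration 2: yield a=2, then a,b = 2,4
  Iteration 3: yield a=2, then a,b = 4,6
  Iteration 4: yield a=4, then a,b = 6,10
  Iteration 5: yield a=6, then a,b = 10,16
  Iteration 6: yield a=10, then a,b = 16,26
Therefore res = [0, 2, 2, 4, 6, 10].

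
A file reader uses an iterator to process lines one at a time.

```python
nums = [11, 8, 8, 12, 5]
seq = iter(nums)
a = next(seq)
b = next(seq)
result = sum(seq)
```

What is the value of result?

Step 1: Create iterator over [11, 8, 8, 12, 5].
Step 2: a = next() = 11, b = next() = 8.
Step 3: sum() of remaining [8, 12, 5] = 25.
Therefore result = 25.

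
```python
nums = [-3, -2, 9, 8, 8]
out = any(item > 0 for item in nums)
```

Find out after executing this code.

Step 1: Check item > 0 for each element in [-3, -2, 9, 8, 8]:
  -3 > 0: False
  -2 > 0: False
  9 > 0: True
  8 > 0: True
  8 > 0: True
Step 2: any() returns True.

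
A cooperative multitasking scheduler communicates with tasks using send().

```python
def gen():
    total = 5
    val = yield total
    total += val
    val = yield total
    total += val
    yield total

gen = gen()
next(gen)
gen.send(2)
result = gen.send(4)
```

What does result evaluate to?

Step 1: next() -> yield total=5.
Step 2: send(2) -> val=2, total = 5+2 = 7, yield 7.
Step 3: send(4) -> val=4, total = 7+4 = 11, yield 11.
Therefore result = 11.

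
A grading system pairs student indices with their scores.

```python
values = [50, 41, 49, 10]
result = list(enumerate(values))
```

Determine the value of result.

Step 1: enumerate pairs each element with its index:
  (0, 50)
  (1, 41)
  (2, 49)
  (3, 10)
Therefore result = [(0, 50), (1, 41), (2, 49), (3, 10)].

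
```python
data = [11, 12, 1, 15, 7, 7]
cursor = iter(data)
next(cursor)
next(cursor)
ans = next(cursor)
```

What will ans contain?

Step 1: Create iterator over [11, 12, 1, 15, 7, 7].
Step 2: next() consumes 11.
Step 3: next() consumes 12.
Step 4: next() returns 1.
Therefore ans = 1.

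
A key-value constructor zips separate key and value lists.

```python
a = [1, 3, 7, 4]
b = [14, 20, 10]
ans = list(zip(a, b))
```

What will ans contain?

Step 1: zip stops at shortest (len(a)=4, len(b)=3):
  Index 0: (1, 14)
  Index 1: (3, 20)
  Index 2: (7, 10)
Step 2: Last element of a (4) has no pair, dropped.
Therefore ans = [(1, 14), (3, 20), (7, 10)].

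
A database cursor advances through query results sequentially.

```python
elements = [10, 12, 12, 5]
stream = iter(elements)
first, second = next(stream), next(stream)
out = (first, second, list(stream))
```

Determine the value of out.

Step 1: Create iterator over [10, 12, 12, 5].
Step 2: first = 10, second = 12.
Step 3: Remaining elements: [12, 5].
Therefore out = (10, 12, [12, 5]).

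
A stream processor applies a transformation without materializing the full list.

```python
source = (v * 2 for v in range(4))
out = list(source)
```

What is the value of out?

Step 1: For each v in range(4), compute v*2:
  v=0: 0*2 = 0
  v=1: 1*2 = 2
  v=2: 2*2 = 4
  v=3: 3*2 = 6
Therefore out = [0, 2, 4, 6].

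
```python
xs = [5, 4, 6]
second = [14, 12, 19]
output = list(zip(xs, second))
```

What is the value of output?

Step 1: zip pairs elements at same index:
  Index 0: (5, 14)
  Index 1: (4, 12)
  Index 2: (6, 19)
Therefore output = [(5, 14), (4, 12), (6, 19)].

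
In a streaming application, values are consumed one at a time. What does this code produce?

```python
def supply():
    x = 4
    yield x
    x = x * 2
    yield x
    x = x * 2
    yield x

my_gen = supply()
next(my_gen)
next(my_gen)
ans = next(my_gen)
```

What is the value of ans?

Step 1: Trace through generator execution:
  Yield 1: x starts at 4, yield 4
  Yield 2: x = 4 * 2 = 8, yield 8
  Yield 3: x = 8 * 2 = 16, yield 16
Step 2: First next() gets 4, second next() gets the second value, third next() yields 16.
Therefore ans = 16.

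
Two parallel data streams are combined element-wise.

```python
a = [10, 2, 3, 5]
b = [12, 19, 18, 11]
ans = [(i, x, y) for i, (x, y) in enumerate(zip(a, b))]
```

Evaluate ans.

Step 1: enumerate(zip(a, b)) gives index with paired elements:
  i=0: (10, 12)
  i=1: (2, 19)
  i=2: (3, 18)
  i=3: (5, 11)
Therefore ans = [(0, 10, 12), (1, 2, 19), (2, 3, 18), (3, 5, 11)].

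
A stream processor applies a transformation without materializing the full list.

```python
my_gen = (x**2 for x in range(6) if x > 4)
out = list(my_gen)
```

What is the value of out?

Step 1: For range(6), keep x > 4, then square:
  x=0: 0 <= 4, excluded
  x=1: 1 <= 4, excluded
  x=2: 2 <= 4, excluded
  x=3: 3 <= 4, excluded
  x=4: 4 <= 4, excluded
  x=5: 5 > 4, yield 5**2 = 25
Therefore out = [25].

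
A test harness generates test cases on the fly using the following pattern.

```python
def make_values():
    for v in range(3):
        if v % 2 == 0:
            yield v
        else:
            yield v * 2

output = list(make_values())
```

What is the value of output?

Step 1: For each v in range(3), yield v if even, else v*2:
  v=0 (even): yield 0
  v=1 (odd): yield 1*2 = 2
  v=2 (even): yield 2
Therefore output = [0, 2, 2].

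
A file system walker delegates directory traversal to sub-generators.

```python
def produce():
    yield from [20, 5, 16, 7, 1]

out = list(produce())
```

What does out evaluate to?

Step 1: yield from delegates to the iterable, yielding each element.
Step 2: Collected values: [20, 5, 16, 7, 1].
Therefore out = [20, 5, 16, 7, 1].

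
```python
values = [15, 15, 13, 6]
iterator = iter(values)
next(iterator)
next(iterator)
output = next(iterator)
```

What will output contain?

Step 1: Create iterator over [15, 15, 13, 6].
Step 2: next() consumes 15.
Step 3: next() consumes 15.
Step 4: next() returns 13.
Therefore output = 13.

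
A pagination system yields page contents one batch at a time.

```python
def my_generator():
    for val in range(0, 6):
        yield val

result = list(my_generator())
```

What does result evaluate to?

Step 1: The generator yields each value from range(0, 6).
Step 2: list() consumes all yields: [0, 1, 2, 3, 4, 5].
Therefore result = [0, 1, 2, 3, 4, 5].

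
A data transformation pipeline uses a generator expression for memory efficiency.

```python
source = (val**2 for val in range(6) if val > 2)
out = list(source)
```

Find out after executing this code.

Step 1: For range(6), keep val > 2, then square:
  val=0: 0 <= 2, excluded
  val=1: 1 <= 2, excluded
  val=2: 2 <= 2, excluded
  val=3: 3 > 2, yield 3**2 = 9
  val=4: 4 > 2, yield 4**2 = 16
  val=5: 5 > 2, yield 5**2 = 25
Therefore out = [9, 16, 25].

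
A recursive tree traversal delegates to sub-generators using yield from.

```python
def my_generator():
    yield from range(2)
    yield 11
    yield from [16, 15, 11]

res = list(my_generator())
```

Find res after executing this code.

Step 1: Trace yields in order:
  yield 0
  yield 1
  yield 11
  yield 16
  yield 15
  yield 11
Therefore res = [0, 1, 11, 16, 15, 11].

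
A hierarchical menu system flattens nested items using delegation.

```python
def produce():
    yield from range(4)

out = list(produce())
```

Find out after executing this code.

Step 1: yield from delegates to the iterable, yielding each element.
Step 2: Collected values: [0, 1, 2, 3].
Therefore out = [0, 1, 2, 3].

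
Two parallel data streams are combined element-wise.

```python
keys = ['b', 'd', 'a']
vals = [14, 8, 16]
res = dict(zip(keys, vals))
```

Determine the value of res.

Step 1: zip pairs keys with values:
  'b' -> 14
  'd' -> 8
  'a' -> 16
Therefore res = {'b': 14, 'd': 8, 'a': 16}.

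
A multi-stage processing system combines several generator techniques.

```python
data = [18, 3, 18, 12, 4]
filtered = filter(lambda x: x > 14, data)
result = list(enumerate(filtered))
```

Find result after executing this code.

Step 1: Filter [18, 3, 18, 12, 4] for > 14: [18, 18].
Step 2: enumerate re-indexes from 0: [(0, 18), (1, 18)].
Therefore result = [(0, 18), (1, 18)].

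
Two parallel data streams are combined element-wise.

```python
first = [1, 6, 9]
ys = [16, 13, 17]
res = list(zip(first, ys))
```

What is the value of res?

Step 1: zip pairs elements at same index:
  Index 0: (1, 16)
  Index 1: (6, 13)
  Index 2: (9, 17)
Therefore res = [(1, 16), (6, 13), (9, 17)].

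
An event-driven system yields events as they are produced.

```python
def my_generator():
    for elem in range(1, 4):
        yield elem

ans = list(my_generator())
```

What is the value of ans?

Step 1: The generator yields each value from range(1, 4).
Step 2: list() consumes all yields: [1, 2, 3].
Therefore ans = [1, 2, 3].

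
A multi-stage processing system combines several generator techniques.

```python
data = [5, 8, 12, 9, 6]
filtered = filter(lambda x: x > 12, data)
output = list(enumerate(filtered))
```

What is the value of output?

Step 1: Filter [5, 8, 12, 9, 6] for > 12: [].
Step 2: enumerate re-indexes from 0: [].
Therefore output = [].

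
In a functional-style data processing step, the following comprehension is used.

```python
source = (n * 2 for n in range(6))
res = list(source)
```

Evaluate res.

Step 1: For each n in range(6), compute n*2:
  n=0: 0*2 = 0
  n=1: 1*2 = 2
  n=2: 2*2 = 4
  n=3: 3*2 = 6
  n=4: 4*2 = 8
  n=5: 5*2 = 10
Therefore res = [0, 2, 4, 6, 8, 10].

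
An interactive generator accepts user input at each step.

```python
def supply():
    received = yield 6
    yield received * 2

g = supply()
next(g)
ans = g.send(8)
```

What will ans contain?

Step 1: next(g) advances to first yield, producing 6.
Step 2: send(8) resumes, received = 8.
Step 3: yield received * 2 = 8 * 2 = 16.
Therefore ans = 16.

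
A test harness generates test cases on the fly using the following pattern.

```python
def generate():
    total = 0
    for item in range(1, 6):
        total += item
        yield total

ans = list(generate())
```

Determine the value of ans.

Step 1: Generator accumulates running sum:
  item=1: total = 1, yield 1
  item=2: total = 3, yield 3
  item=3: total = 6, yield 6
  item=4: total = 10, yield 10
  item=5: total = 15, yield 15
Therefore ans = [1, 3, 6, 10, 15].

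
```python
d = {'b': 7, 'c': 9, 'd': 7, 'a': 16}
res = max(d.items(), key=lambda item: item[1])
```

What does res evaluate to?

Step 1: Find item with maximum value:
  ('b', 7)
  ('c', 9)
  ('d', 7)
  ('a', 16)
Step 2: Maximum value is 16 at key 'a'.
Therefore res = ('a', 16).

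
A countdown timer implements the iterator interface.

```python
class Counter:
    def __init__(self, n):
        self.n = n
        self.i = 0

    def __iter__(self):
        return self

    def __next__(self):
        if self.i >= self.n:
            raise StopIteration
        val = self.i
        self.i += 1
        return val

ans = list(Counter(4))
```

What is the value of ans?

Step 1: Counter(4) creates an iterator counting 0 to 3.
Step 2: list() consumes all values: [0, 1, 2, 3].
Therefore ans = [0, 1, 2, 3].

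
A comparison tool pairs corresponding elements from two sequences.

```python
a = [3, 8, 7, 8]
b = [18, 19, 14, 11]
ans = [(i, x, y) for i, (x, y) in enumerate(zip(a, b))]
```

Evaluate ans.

Step 1: enumerate(zip(a, b)) gives index with paired elements:
  i=0: (3, 18)
  i=1: (8, 19)
  i=2: (7, 14)
  i=3: (8, 11)
Therefore ans = [(0, 3, 18), (1, 8, 19), (2, 7, 14), (3, 8, 11)].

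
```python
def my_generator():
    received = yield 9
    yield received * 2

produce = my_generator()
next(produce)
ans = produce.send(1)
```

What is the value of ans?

Step 1: next(produce) advances to first yield, producing 9.
Step 2: send(1) resumes, received = 1.
Step 3: yield received * 2 = 1 * 2 = 2.
Therefore ans = 2.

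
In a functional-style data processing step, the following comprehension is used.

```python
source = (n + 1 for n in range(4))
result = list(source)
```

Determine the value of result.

Step 1: For each n in range(4), compute n+1:
  n=0: 0+1 = 1
  n=1: 1+1 = 2
  n=2: 2+1 = 3
  n=3: 3+1 = 4
Therefore result = [1, 2, 3, 4].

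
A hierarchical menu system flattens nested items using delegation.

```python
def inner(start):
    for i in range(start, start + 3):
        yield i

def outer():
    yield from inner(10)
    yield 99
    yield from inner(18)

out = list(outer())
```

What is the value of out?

Step 1: outer() delegates to inner(10):
  yield 10
  yield 11
  yield 12
Step 2: yield 99
Step 3: Delegates to inner(18):
  yield 18
  yield 19
  yield 20
Therefore out = [10, 11, 12, 99, 18, 19, 20].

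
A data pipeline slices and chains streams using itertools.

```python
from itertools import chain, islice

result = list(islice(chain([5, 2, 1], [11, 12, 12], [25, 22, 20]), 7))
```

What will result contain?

Step 1: chain([5, 2, 1], [11, 12, 12], [25, 22, 20]) = [5, 2, 1, 11, 12, 12, 25, 22, 20].
Step 2: islice takes first 7 elements: [5, 2, 1, 11, 12, 12, 25].
Therefore result = [5, 2, 1, 11, 12, 12, 25].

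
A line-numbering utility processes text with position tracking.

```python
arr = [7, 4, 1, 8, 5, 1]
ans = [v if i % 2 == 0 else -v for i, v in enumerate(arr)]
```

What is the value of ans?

Step 1: For each (i, v), keep v if i is even, negate if odd:
  i=0 (even): keep 7
  i=1 (odd): negate to -4
  i=2 (even): keep 1
  i=3 (odd): negate to -8
  i=4 (even): keep 5
  i=5 (odd): negate to -1
Therefore ans = [7, -4, 1, -8, 5, -1].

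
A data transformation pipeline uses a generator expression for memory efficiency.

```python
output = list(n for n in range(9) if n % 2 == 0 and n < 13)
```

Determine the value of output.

Step 1: Filter range(9) where n % 2 == 0 and n < 13:
  n=0: both conditions met, included
  n=1: excluded (1 % 2 != 0)
  n=2: both conditions met, included
  n=3: excluded (3 % 2 != 0)
  n=4: both conditions met, included
  n=5: excluded (5 % 2 != 0)
  n=6: both conditions met, included
  n=7: excluded (7 % 2 != 0)
  n=8: both conditions met, included
Therefore output = [0, 2, 4, 6, 8].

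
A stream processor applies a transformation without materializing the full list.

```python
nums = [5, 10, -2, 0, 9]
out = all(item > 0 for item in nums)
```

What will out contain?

Step 1: Check item > 0 for each element in [5, 10, -2, 0, 9]:
  5 > 0: True
  10 > 0: True
  -2 > 0: False
  0 > 0: False
  9 > 0: True
Step 2: all() returns False.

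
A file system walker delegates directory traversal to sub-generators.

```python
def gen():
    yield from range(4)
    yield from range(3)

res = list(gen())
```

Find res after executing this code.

Step 1: Trace yields in order:
  yield 0
  yield 1
  yield 2
  yield 3
  yield 0
  yield 1
  yield 2
Therefore res = [0, 1, 2, 3, 0, 1, 2].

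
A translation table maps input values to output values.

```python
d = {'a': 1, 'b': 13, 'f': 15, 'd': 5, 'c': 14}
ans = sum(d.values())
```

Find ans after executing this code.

Step 1: d.values() = [1, 13, 15, 5, 14].
Step 2: sum = 48.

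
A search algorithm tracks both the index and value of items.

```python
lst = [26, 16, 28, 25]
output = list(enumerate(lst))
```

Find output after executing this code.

Step 1: enumerate pairs each element with its index:
  (0, 26)
  (1, 16)
  (2, 28)
  (3, 25)
Therefore output = [(0, 26), (1, 16), (2, 28), (3, 25)].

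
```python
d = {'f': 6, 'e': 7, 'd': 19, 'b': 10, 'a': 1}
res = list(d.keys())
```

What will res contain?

Step 1: d.keys() returns the dictionary keys in insertion order.
Therefore res = ['f', 'e', 'd', 'b', 'a'].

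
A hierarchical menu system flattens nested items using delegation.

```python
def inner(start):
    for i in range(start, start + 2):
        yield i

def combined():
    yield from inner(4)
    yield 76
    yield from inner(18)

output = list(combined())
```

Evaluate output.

Step 1: combined() delegates to inner(4):
  yield 4
  yield 5
Step 2: yield 76
Step 3: Delegates to inner(18):
  yield 18
  yield 19
Therefore output = [4, 5, 76, 18, 19].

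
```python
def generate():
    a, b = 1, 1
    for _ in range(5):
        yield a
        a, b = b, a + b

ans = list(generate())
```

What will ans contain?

Step 1: Fibonacci-like sequence starting with a=1, b=1:
  Iteration 1: yield a=1, then a,b = 1,2
  Iteration 2: yield a=1, then a,b = 2,3
  Iteration 3: yield a=2, then a,b = 3,5
  Iteration 4: yield a=3, then a,b = 5,8
  Iteration 5: yield a=5, then a,b = 8,13
Therefore ans = [1, 1, 2, 3, 5].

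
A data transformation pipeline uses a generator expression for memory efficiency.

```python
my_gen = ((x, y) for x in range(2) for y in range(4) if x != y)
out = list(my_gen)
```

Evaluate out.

Step 1: Nested generator over range(2) x range(4) where x != y:
  (0, 0): excluded (x == y)
  (0, 1): included
  (0, 2): included
  (0, 3): included
  (1, 0): included
  (1, 1): excluded (x == y)
  (1, 2): included
  (1, 3): included
Therefore out = [(0, 1), (0, 2), (0, 3), (1, 0), (1, 2), (1, 3)].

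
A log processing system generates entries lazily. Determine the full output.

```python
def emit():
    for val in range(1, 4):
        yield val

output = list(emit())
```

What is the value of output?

Step 1: The generator yields each value from range(1, 4).
Step 2: list() consumes all yields: [1, 2, 3].
Therefore output = [1, 2, 3].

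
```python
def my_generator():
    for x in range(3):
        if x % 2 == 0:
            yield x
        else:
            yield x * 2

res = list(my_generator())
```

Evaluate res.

Step 1: For each x in range(3), yield x if even, else x*2:
  x=0 (even): yield 0
  x=1 (odd): yield 1*2 = 2
  x=2 (even): yield 2
Therefore res = [0, 2, 2].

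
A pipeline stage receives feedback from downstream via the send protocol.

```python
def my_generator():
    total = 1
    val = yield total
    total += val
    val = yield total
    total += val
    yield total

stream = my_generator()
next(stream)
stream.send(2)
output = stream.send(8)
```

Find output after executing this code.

Step 1: next() -> yield total=1.
Step 2: send(2) -> val=2, total = 1+2 = 3, yield 3.
Step 3: send(8) -> val=8, total = 3+8 = 11, yield 11.
Therefore output = 11.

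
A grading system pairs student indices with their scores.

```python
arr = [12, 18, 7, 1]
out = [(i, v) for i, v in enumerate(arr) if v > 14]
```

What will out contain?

Step 1: Filter enumerate([12, 18, 7, 1]) keeping v > 14:
  (0, 12): 12 <= 14, excluded
  (1, 18): 18 > 14, included
  (2, 7): 7 <= 14, excluded
  (3, 1): 1 <= 14, excluded
Therefore out = [(1, 18)].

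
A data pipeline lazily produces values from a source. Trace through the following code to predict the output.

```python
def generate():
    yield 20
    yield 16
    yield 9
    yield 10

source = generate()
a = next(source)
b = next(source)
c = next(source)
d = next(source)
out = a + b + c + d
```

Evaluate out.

Step 1: Create generator and consume all values:
  a = next(source) = 20
  b = next(source) = 16
  c = next(source) = 9
  d = next(source) = 10
Step 2: out = 20 + 16 + 9 + 10 = 55.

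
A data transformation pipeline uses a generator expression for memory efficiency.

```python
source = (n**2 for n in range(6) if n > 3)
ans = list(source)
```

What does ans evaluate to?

Step 1: For range(6), keep n > 3, then square:
  n=0: 0 <= 3, excluded
  n=1: 1 <= 3, excluded
  n=2: 2 <= 3, excluded
  n=3: 3 <= 3, excluded
  n=4: 4 > 3, yield 4**2 = 16
  n=5: 5 > 3, yield 5**2 = 25
Therefore ans = [16, 25].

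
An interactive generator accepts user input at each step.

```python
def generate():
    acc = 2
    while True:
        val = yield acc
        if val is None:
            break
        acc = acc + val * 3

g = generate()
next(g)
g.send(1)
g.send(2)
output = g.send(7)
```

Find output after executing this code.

Step 1: next() -> yield acc=2.
Step 2: send(1) -> val=1, acc = 2 + 1*3 = 5, yield 5.
Step 3: send(2) -> val=2, acc = 5 + 2*3 = 11, yield 11.
Step 4: send(7) -> val=7, acc = 11 + 7*3 = 32, yield 32.
Therefore output = 32.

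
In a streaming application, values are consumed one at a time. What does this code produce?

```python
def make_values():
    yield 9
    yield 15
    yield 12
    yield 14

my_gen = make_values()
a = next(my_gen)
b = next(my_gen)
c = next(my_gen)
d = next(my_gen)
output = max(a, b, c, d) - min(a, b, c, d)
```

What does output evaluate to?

Step 1: Create generator and consume all values:
  a = next(my_gen) = 9
  b = next(my_gen) = 15
  c = next(my_gen) = 12
  d = next(my_gen) = 14
Step 2: max = 15, min = 9, output = 15 - 9 = 6.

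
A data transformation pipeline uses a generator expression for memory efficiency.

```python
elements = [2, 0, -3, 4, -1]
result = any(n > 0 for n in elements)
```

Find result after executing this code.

Step 1: Check n > 0 for each element in [2, 0, -3, 4, -1]:
  2 > 0: True
  0 > 0: False
  -3 > 0: False
  4 > 0: True
  -1 > 0: False
Step 2: any() returns True.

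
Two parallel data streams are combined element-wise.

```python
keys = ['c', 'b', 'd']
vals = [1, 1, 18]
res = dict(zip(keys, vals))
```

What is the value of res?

Step 1: zip pairs keys with values:
  'c' -> 1
  'b' -> 1
  'd' -> 18
Therefore res = {'c': 1, 'b': 1, 'd': 18}.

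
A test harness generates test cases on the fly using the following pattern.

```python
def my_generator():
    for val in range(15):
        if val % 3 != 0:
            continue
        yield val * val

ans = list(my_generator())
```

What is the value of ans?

Step 1: Only yield val**2 when val is divisible by 3:
  val=0: 0 % 3 == 0, yield 0**2 = 0
  val=3: 3 % 3 == 0, yield 3**2 = 9
  val=6: 6 % 3 == 0, yield 6**2 = 36
  val=9: 9 % 3 == 0, yield 9**2 = 81
  val=12: 12 % 3 == 0, yield 12**2 = 144
Therefore ans = [0, 9, 36, 81, 144].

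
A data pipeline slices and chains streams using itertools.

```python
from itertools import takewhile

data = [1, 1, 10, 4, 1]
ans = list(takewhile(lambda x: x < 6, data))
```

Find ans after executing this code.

Step 1: takewhile stops at first element >= 6:
  1 < 6: take
  1 < 6: take
  10 >= 6: stop
Therefore ans = [1, 1].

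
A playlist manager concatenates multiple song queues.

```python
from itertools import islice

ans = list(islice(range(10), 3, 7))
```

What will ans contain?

Step 1: islice(range(10), 3, 7) takes elements at indices [3, 7).
Step 2: Elements: [3, 4, 5, 6].
Therefore ans = [3, 4, 5, 6].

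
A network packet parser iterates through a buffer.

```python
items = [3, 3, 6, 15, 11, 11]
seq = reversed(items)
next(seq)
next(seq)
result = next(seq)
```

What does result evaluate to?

Step 1: reversed([3, 3, 6, 15, 11, 11]) gives iterator: [11, 11, 15, 6, 3, 3].
Step 2: First next() = 11, second next() = 11.
Step 3: Third next() = 15.
Therefore result = 15.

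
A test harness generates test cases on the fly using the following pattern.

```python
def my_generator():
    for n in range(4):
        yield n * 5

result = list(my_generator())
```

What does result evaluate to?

Step 1: For each n in range(4), yield n * 5:
  n=0: yield 0 * 5 = 0
  n=1: yield 1 * 5 = 5
  n=2: yield 2 * 5 = 10
  n=3: yield 3 * 5 = 15
Therefore result = [0, 5, 10, 15].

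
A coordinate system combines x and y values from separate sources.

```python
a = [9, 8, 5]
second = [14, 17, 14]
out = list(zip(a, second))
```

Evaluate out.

Step 1: zip pairs elements at same index:
  Index 0: (9, 14)
  Index 1: (8, 17)
  Index 2: (5, 14)
Therefore out = [(9, 14), (8, 17), (5, 14)].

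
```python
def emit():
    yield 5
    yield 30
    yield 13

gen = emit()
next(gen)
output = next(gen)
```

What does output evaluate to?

Step 1: emit() creates a generator.
Step 2: next(gen) yields 5 (consumed and discarded).
Step 3: next(gen) yields 30, assigned to output.
Therefore output = 30.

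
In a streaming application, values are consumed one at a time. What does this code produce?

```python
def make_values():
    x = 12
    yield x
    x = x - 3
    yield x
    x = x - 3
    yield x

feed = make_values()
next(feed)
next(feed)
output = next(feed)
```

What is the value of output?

Step 1: Trace through generator execution:
  Yield 1: x starts at 12, yield 12
  Yield 2: x = 12 - 3 = 9, yield 9
  Yield 3: x = 9 - 3 = 6, yield 6
Step 2: First next() gets 12, second next() gets the second value, third next() yields 6.
Therefore output = 6.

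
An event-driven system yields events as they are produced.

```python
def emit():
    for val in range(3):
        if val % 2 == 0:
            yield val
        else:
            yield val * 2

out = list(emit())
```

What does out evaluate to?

Step 1: For each val in range(3), yield val if even, else val*2:
  val=0 (even): yield 0
  val=1 (odd): yield 1*2 = 2
  val=2 (even): yield 2
Therefore out = [0, 2, 2].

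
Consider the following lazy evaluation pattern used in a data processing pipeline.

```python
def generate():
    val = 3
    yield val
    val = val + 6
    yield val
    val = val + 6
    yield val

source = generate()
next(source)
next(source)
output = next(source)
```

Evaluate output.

Step 1: Trace through generator execution:
  Yield 1: val starts at 3, yield 3
  Yield 2: val = 3 + 6 = 9, yield 9
  Yield 3: val = 9 + 6 = 15, yield 15
Step 2: First next() gets 3, second next() gets the second value, third next() yields 15.
Therefore output = 15.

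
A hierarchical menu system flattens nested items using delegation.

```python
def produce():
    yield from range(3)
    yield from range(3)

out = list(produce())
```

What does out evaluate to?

Step 1: Trace yields in order:
  yield 0
  yield 1
  yield 2
  yield 0
  yield 1
  yield 2
Therefore out = [0, 1, 2, 0, 1, 2].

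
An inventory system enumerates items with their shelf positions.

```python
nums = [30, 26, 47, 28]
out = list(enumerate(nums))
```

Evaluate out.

Step 1: enumerate pairs each element with its index:
  (0, 30)
  (1, 26)
  (2, 47)
  (3, 28)
Therefore out = [(0, 30), (1, 26), (2, 47), (3, 28)].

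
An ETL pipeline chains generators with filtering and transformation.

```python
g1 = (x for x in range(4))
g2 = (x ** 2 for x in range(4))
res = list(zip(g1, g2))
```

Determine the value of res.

Step 1: g1 produces [0, 1, 2, 3].
Step 2: g2 produces [0, 1, 4, 9].
Step 3: zip pairs them: [(0, 0), (1, 1), (2, 4), (3, 9)].
Therefore res = [(0, 0), (1, 1), (2, 4), (3, 9)].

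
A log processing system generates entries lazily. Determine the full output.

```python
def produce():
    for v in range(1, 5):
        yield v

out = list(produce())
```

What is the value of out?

Step 1: The generator yields each value from range(1, 5).
Step 2: list() consumes all yields: [1, 2, 3, 4].
Therefore out = [1, 2, 3, 4].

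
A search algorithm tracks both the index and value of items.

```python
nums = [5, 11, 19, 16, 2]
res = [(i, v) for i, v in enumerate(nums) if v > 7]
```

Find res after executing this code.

Step 1: Filter enumerate([5, 11, 19, 16, 2]) keeping v > 7:
  (0, 5): 5 <= 7, excluded
  (1, 11): 11 > 7, included
  (2, 19): 19 > 7, included
  (3, 16): 16 > 7, included
  (4, 2): 2 <= 7, excluded
Therefore res = [(1, 11), (2, 19), (3, 16)].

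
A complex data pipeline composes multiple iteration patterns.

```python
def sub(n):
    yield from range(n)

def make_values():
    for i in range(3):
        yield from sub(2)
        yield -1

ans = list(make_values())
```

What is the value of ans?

Step 1: For each i in range(3):
  i=0: yield from sub(2) -> [0, 1], then yield -1
  i=1: yield from sub(2) -> [0, 1], then yield -1
  i=2: yield from sub(2) -> [0, 1], then yield -1
Therefore ans = [0, 1, -1, 0, 1, -1, 0, 1, -1].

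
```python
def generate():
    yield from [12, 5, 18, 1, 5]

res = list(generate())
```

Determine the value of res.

Step 1: yield from delegates to the iterable, yielding each element.
Step 2: Collected values: [12, 5, 18, 1, 5].
Therefore res = [12, 5, 18, 1, 5].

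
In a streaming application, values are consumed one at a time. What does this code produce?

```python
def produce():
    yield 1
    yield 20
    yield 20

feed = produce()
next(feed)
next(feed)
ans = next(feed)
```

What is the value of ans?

Step 1: produce() creates a generator.
Step 2: next(feed) yields 1 (consumed and discarded).
Step 3: next(feed) yields 20 (consumed and discarded).
Step 4: next(feed) yields 20, assigned to ans.
Therefore ans = 20.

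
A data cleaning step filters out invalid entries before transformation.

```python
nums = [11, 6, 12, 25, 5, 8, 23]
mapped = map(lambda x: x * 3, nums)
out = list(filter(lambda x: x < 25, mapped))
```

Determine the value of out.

Step 1: Map x * 3:
  11 -> 33
  6 -> 18
  12 -> 36
  25 -> 75
  5 -> 15
  8 -> 24
  23 -> 69
Step 2: Filter for < 25:
  33: removed
  18: kept
  36: removed
  75: removed
  15: kept
  24: kept
  69: removed
Therefore out = [18, 15, 24].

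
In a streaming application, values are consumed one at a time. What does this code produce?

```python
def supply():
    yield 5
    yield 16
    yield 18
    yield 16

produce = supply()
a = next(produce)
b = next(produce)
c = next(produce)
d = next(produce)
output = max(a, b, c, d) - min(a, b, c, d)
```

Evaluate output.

Step 1: Create generator and consume all values:
  a = next(produce) = 5
  b = next(produce) = 16
  c = next(produce) = 18
  d = next(produce) = 16
Step 2: max = 18, min = 5, output = 18 - 5 = 13.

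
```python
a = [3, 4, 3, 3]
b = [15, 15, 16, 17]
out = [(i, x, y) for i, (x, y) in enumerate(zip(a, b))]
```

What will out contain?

Step 1: enumerate(zip(a, b)) gives index with paired elements:
  i=0: (3, 15)
  i=1: (4, 15)
  i=2: (3, 16)
  i=3: (3, 17)
Therefore out = [(0, 3, 15), (1, 4, 15), (2, 3, 16), (3, 3, 17)].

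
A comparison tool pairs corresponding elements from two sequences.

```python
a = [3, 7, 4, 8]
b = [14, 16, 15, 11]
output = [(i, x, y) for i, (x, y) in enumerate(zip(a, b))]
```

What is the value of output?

Step 1: enumerate(zip(a, b)) gives index with paired elements:
  i=0: (3, 14)
  i=1: (7, 16)
  i=2: (4, 15)
  i=3: (8, 11)
Therefore output = [(0, 3, 14), (1, 7, 16), (2, 4, 15), (3, 8, 11)].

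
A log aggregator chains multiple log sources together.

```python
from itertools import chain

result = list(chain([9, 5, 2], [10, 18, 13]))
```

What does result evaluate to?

Step 1: chain() concatenates iterables: [9, 5, 2] + [10, 18, 13].
Therefore result = [9, 5, 2, 10, 18, 13].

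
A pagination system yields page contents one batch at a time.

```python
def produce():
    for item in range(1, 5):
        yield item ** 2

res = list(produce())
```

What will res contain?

Step 1: For each item in range(1, 5), yield item**2:
  item=1: yield 1**2 = 1
  item=2: yield 2**2 = 4
  item=3: yield 3**2 = 9
  item=4: yield 4**2 = 16
Therefore res = [1, 4, 9, 16].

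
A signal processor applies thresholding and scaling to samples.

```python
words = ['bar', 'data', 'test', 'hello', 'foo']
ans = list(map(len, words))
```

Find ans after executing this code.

Step 1: Map len() to each word:
  'bar' -> 3
  'data' -> 4
  'test' -> 4
  'hello' -> 5
  'foo' -> 3
Therefore ans = [3, 4, 4, 5, 3].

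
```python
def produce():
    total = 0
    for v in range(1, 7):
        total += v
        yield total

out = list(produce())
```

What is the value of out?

Step 1: Generator accumulates running sum:
  v=1: total = 1, yield 1
  v=2: total = 3, yield 3
  v=3: total = 6, yield 6
  v=4: total = 10, yield 10
  v=5: total = 15, yield 15
  v=6: total = 21, yield 21
Therefore out = [1, 3, 6, 10, 15, 21].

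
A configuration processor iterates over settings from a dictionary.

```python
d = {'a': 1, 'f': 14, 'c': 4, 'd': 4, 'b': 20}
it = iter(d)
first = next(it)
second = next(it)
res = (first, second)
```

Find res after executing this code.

Step 1: iter(d) iterates over keys: ['a', 'f', 'c', 'd', 'b'].
Step 2: first = next(it) = 'a', second = next(it) = 'f'.
Therefore res = ('a', 'f').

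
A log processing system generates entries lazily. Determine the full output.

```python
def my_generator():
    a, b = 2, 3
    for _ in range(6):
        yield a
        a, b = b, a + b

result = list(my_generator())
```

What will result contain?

Step 1: Fibonacci-like sequence starting with a=2, b=3:
  Iteration 1: yield a=2, then a,b = 3,5
  Iteration 2: yield a=3, then a,b = 5,8
  Iteration 3: yield a=5, then a,b = 8,13
  Iteration 4: yield a=8, then a,b = 13,21
  Iteration 5: yield a=13, then a,b = 21,34
  Iteration 6: yield a=21, then a,b = 34,55
Therefore result = [2, 3, 5, 8, 13, 21].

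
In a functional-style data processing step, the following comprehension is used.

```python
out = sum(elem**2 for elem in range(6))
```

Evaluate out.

Step 1: Compute elem**2 for each elem in range(6):
  elem=0: 0**2 = 0
  elem=1: 1**2 = 1
  elem=2: 2**2 = 4
  elem=3: 3**2 = 9
  elem=4: 4**2 = 16
  elem=5: 5**2 = 25
Step 2: sum = 0 + 1 + 4 + 9 + 16 + 25 = 55.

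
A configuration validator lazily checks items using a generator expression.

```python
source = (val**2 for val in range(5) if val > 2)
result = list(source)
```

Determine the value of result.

Step 1: For range(5), keep val > 2, then square:
  val=0: 0 <= 2, excluded
  val=1: 1 <= 2, excluded
  val=2: 2 <= 2, excluded
  val=3: 3 > 2, yield 3**2 = 9
  val=4: 4 > 2, yield 4**2 = 16
Therefore result = [9, 16].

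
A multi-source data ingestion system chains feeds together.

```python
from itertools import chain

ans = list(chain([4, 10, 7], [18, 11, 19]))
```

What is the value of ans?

Step 1: chain() concatenates iterables: [4, 10, 7] + [18, 11, 19].
Therefore ans = [4, 10, 7, 18, 11, 19].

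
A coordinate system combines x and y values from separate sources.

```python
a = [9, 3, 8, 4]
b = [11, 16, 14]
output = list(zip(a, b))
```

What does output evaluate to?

Step 1: zip stops at shortest (len(a)=4, len(b)=3):
  Index 0: (9, 11)
  Index 1: (3, 16)
  Index 2: (8, 14)
Step 2: Last element of a (4) has no pair, dropped.
Therefore output = [(9, 11), (3, 16), (8, 14)].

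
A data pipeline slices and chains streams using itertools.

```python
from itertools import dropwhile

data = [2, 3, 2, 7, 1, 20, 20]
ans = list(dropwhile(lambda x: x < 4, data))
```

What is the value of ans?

Step 1: dropwhile drops elements while < 4:
  2 < 4: dropped
  3 < 4: dropped
  2 < 4: dropped
  7: kept (dropping stopped)
Step 2: Remaining elements kept regardless of condition.
Therefore ans = [7, 1, 20, 20].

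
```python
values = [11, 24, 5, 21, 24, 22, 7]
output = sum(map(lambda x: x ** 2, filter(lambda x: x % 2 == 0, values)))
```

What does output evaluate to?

Step 1: Filter even numbers from [11, 24, 5, 21, 24, 22, 7]: [24, 24, 22]
Step 2: Square each: [576, 576, 484]
Step 3: Sum = 1636.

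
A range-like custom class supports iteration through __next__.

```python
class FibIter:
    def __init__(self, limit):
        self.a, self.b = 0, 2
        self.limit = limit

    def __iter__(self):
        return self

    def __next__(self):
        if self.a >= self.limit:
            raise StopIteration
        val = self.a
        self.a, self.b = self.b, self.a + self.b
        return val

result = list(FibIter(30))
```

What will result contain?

Step 1: Fibonacci-like sequence (a=0, b=2) until >= 30:
  Yield 0, then a,b = 2,2
  Yield 2, then a,b = 2,4
  Yield 2, then a,b = 4,6
  Yield 4, then a,b = 6,10
  Yield 6, then a,b = 10,16
  Yield 10, then a,b = 16,26
  Yield 16, then a,b = 26,42
  Yield 26, then a,b = 42,68
Step 2: 42 >= 30, stop.
Therefore result = [0, 2, 2, 4, 6, 10, 16, 26].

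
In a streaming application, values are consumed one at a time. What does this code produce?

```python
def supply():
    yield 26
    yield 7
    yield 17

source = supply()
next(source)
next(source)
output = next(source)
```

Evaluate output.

Step 1: supply() creates a generator.
Step 2: next(source) yields 26 (consumed and discarded).
Step 3: next(source) yields 7 (consumed and discarded).
Step 4: next(source) yields 17, assigned to output.
Therefore output = 17.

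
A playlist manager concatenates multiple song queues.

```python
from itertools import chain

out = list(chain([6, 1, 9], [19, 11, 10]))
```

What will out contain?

Step 1: chain() concatenates iterables: [6, 1, 9] + [19, 11, 10].
Therefore out = [6, 1, 9, 19, 11, 10].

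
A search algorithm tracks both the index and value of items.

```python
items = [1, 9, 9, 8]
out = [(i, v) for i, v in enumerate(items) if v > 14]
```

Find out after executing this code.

Step 1: Filter enumerate([1, 9, 9, 8]) keeping v > 14:
  (0, 1): 1 <= 14, excluded
  (1, 9): 9 <= 14, excluded
  (2, 9): 9 <= 14, excluded
  (3, 8): 8 <= 14, excluded
Therefore out = [].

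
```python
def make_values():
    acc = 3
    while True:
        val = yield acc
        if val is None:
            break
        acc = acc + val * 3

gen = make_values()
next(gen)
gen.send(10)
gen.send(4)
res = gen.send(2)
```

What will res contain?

Step 1: next() -> yield acc=3.
Step 2: send(10) -> val=10, acc = 3 + 10*3 = 33, yield 33.
Step 3: send(4) -> val=4, acc = 33 + 4*3 = 45, yield 45.
Step 4: send(2) -> val=2, acc = 45 + 2*3 = 51, yield 51.
Therefore res = 51.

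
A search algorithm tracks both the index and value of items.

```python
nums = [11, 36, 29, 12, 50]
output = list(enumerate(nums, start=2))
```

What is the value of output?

Step 1: enumerate with start=2:
  (2, 11)
  (3, 36)
  (4, 29)
  (5, 12)
  (6, 50)
Therefore output = [(2, 11), (3, 36), (4, 29), (5, 12), (6, 50)].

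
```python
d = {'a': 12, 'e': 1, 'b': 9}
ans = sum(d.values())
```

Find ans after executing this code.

Step 1: d.values() = [12, 1, 9].
Step 2: sum = 22.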